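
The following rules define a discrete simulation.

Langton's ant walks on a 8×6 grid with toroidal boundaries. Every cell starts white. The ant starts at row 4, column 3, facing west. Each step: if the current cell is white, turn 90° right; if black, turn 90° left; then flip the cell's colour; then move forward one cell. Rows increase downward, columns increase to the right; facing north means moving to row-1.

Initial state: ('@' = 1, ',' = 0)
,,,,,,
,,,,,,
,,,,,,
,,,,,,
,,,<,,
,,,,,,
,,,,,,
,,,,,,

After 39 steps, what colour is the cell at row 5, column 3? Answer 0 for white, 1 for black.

0

0) ,,,,,,
,,,,,,
,,,,,,
,,,,,,
,,,<,,
,,,,,,
,,,,,,
,,,,,,
1) ,,,,,,
,,,,,,
,,,,,,
,,,^,,
,,,@,,
,,,,,,
,,,,,,
,,,,,,
2) ,,,,,,
,,,,,,
,,,,,,
,,,@>,
,,,@,,
,,,,,,
,,,,,,
,,,,,,
3) ,,,,,,
,,,,,,
,,,,,,
,,,@@,
,,,@v,
,,,,,,
,,,,,,
,,,,,,
4) ,,,,,,
,,,,,,
,,,,,,
,,,@@,
,,,<@,
,,,,,,
,,,,,,
,,,,,,
5) ,,,,,,
,,,,,,
,,,,,,
,,,@@,
,,,,@,
,,,v,,
,,,,,,
,,,,,,
6) ,,,,,,
,,,,,,
,,,,,,
,,,@@,
,,,,@,
,,<@,,
,,,,,,
,,,,,,
7) ,,,,,,
,,,,,,
,,,,,,
,,,@@,
,,^,@,
,,@@,,
,,,,,,
,,,,,,
8) ,,,,,,
,,,,,,
,,,,,,
,,,@@,
,,@>@,
,,@@,,
,,,,,,
,,,,,,
9) ,,,,,,
,,,,,,
,,,,,,
,,,@@,
,,@@@,
,,@v,,
,,,,,,
,,,,,,
10) ,,,,,,
,,,,,,
,,,,,,
,,,@@,
,,@@@,
,,@,>,
,,,,,,
,,,,,,
11) ,,,,,,
,,,,,,
,,,,,,
,,,@@,
,,@@@,
,,@,@,
,,,,v,
,,,,,,
12) ,,,,,,
,,,,,,
,,,,,,
,,,@@,
,,@@@,
,,@,@,
,,,<@,
,,,,,,
13) ,,,,,,
,,,,,,
,,,,,,
,,,@@,
,,@@@,
,,@^@,
,,,@@,
,,,,,,
14) ,,,,,,
,,,,,,
,,,,,,
,,,@@,
,,@@@,
,,@@>,
,,,@@,
,,,,,,
15) ,,,,,,
,,,,,,
,,,,,,
,,,@@,
,,@@^,
,,@@,,
,,,@@,
,,,,,,
16) ,,,,,,
,,,,,,
,,,,,,
,,,@@,
,,@<,,
,,@@,,
,,,@@,
,,,,,,
17) ,,,,,,
,,,,,,
,,,,,,
,,,@@,
,,@,,,
,,@v,,
,,,@@,
,,,,,,
18) ,,,,,,
,,,,,,
,,,,,,
,,,@@,
,,@,,,
,,@,>,
,,,@@,
,,,,,,
19) ,,,,,,
,,,,,,
,,,,,,
,,,@@,
,,@,,,
,,@,@,
,,,@v,
,,,,,,
20) ,,,,,,
,,,,,,
,,,,,,
,,,@@,
,,@,,,
,,@,@,
,,,@,>
,,,,,,
21) ,,,,,,
,,,,,,
,,,,,,
,,,@@,
,,@,,,
,,@,@,
,,,@,@
,,,,,v
22) ,,,,,,
,,,,,,
,,,,,,
,,,@@,
,,@,,,
,,@,@,
,,,@,@
,,,,<@
23) ,,,,,,
,,,,,,
,,,,,,
,,,@@,
,,@,,,
,,@,@,
,,,@^@
,,,,@@
24) ,,,,,,
,,,,,,
,,,,,,
,,,@@,
,,@,,,
,,@,@,
,,,@@>
,,,,@@
25) ,,,,,,
,,,,,,
,,,,,,
,,,@@,
,,@,,,
,,@,@^
,,,@@,
,,,,@@
26) ,,,,,,
,,,,,,
,,,,,,
,,,@@,
,,@,,,
>,@,@@
,,,@@,
,,,,@@
27) ,,,,,,
,,,,,,
,,,,,,
,,,@@,
,,@,,,
@,@,@@
v,,@@,
,,,,@@
28) ,,,,,,
,,,,,,
,,,,,,
,,,@@,
,,@,,,
@,@,@@
@,,@@<
,,,,@@
29) ,,,,,,
,,,,,,
,,,,,,
,,,@@,
,,@,,,
@,@,@^
@,,@@@
,,,,@@
30) ,,,,,,
,,,,,,
,,,,,,
,,,@@,
,,@,,,
@,@,<,
@,,@@@
,,,,@@
31) ,,,,,,
,,,,,,
,,,,,,
,,,@@,
,,@,,,
@,@,,,
@,,@v@
,,,,@@
32) ,,,,,,
,,,,,,
,,,,,,
,,,@@,
,,@,,,
@,@,,,
@,,@,>
,,,,@@
33) ,,,,,,
,,,,,,
,,,,,,
,,,@@,
,,@,,,
@,@,,^
@,,@,,
,,,,@@
34) ,,,,,,
,,,,,,
,,,,,,
,,,@@,
,,@,,,
>,@,,@
@,,@,,
,,,,@@
35) ,,,,,,
,,,,,,
,,,,,,
,,,@@,
^,@,,,
,,@,,@
@,,@,,
,,,,@@
36) ,,,,,,
,,,,,,
,,,,,,
,,,@@,
@>@,,,
,,@,,@
@,,@,,
,,,,@@
37) ,,,,,,
,,,,,,
,,,,,,
,,,@@,
@@@,,,
,v@,,@
@,,@,,
,,,,@@
38) ,,,,,,
,,,,,,
,,,,,,
,,,@@,
@@@,,,
<@@,,@
@,,@,,
,,,,@@
39) ,,,,,,
,,,,,,
,,,,,,
,,,@@,
^@@,,,
@@@,,@
@,,@,,
,,,,@@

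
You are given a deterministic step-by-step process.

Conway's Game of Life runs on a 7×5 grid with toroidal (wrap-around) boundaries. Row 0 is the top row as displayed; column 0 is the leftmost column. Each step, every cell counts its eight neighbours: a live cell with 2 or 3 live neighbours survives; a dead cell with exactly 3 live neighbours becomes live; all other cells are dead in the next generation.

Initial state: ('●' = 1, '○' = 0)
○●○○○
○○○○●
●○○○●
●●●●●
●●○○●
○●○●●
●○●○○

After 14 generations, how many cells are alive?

6

k=0  ○●○○○
○○○○●
●○○○●
●●●●●
●●○○●
○●○●●
●○●○○
k=1  ●●○○○
○○○○●
○○●○○
○○●○○
○○○○○
○○○●○
●○●●●
k=2  ○●●○○
●●○○○
○○○●○
○○○○○
○○○○○
○○●●○
●○●●○
k=3  ○○○●●
●●○○○
○○○○○
○○○○○
○○○○○
○●●●●
○○○○●
k=4  ○○○●●
●○○○●
○○○○○
○○○○○
○○●●○
●○●●●
○○○○○
k=5  ●○○●●
●○○●●
○○○○○
○○○○○
○●●○○
○●●○●
●○●○○
k=6  ○○●○○
●○○●○
○○○○●
○○○○○
●●●●○
○○○○○
○○●○○
k=7  ○●●●○
○○○●●
○○○○●
●●●●●
○●●○○
○○○●○
○○○○○
k=8  ○○●●●
●○○○●
○●○○○
○○○○●
○○○○○
○○●○○
○○○●○
k=9  ●○●○○
●●●○●
○○○○●
○○○○○
○○○○○
○○○○○
○○○○●
k=10  ○○●○○
○○●○●
○●○●●
○○○○○
○○○○○
○○○○○
○○○○○
k=11  ○○○●○
●●●○●
●○●●●
○○○○○
○○○○○
○○○○○
○○○○○
k=12  ●●●●●
○○○○○
○○●○○
○○○●●
○○○○○
○○○○○
○○○○○
k=13  ●●●●●
●○○○●
○○○●○
○○○●○
○○○○○
○○○○○
●●●●●
k=14  ○○○○○
○○○○○
○○○●○
○○○○○
○○○○○
●●●●●
○○○○○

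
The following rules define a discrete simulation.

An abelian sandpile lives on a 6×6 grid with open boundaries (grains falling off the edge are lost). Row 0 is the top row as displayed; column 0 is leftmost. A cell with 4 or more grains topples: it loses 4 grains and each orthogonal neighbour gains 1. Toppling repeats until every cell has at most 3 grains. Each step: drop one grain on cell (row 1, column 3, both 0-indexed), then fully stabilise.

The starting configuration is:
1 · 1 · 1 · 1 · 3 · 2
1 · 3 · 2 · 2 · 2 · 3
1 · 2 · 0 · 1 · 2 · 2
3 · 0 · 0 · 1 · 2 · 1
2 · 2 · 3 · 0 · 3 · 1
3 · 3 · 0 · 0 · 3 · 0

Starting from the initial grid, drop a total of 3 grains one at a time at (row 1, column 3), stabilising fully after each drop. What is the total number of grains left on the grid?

gen 0: 1 · 1 · 1 · 1 · 3 · 2
1 · 3 · 2 · 2 · 2 · 3
1 · 2 · 0 · 1 · 2 · 2
3 · 0 · 0 · 1 · 2 · 1
2 · 2 · 3 · 0 · 3 · 1
3 · 3 · 0 · 0 · 3 · 0
gen 1: 1 · 1 · 1 · 1 · 3 · 2
1 · 3 · 2 · 3 · 2 · 3
1 · 2 · 0 · 1 · 2 · 2
3 · 0 · 0 · 1 · 2 · 1
2 · 2 · 3 · 0 · 3 · 1
3 · 3 · 0 · 0 · 3 · 0
gen 2: 1 · 1 · 1 · 2 · 3 · 2
1 · 3 · 3 · 0 · 3 · 3
1 · 2 · 0 · 2 · 2 · 2
3 · 0 · 0 · 1 · 2 · 1
2 · 2 · 3 · 0 · 3 · 1
3 · 3 · 0 · 0 · 3 · 0
gen 3: 1 · 1 · 1 · 2 · 3 · 2
1 · 3 · 3 · 1 · 3 · 3
1 · 2 · 0 · 2 · 2 · 2
3 · 0 · 0 · 1 · 2 · 1
2 · 2 · 3 · 0 · 3 · 1
3 · 3 · 0 · 0 · 3 · 0

60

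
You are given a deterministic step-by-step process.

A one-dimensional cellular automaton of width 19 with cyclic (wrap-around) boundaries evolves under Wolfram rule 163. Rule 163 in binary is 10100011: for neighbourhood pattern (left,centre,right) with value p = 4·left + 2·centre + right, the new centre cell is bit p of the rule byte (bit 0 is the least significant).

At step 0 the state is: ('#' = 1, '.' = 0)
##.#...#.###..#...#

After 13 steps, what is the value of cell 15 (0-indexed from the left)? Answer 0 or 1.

1

t=0: ##.#...#.###..#...#
t=1: #.#..##.#.#..#..##.
t=2: .#..#..#.#..#..#..#
t=3: #..#..#.#..#..#..#.
t=4: ..#..#.#..#..#..#.#
t=5: .#..#.#..#..#..#.#.
t=6: #..#.#..#..#..#.#..
t=7: ..#.#..#..#..#.#..#
t=8: .#.#..#..#..#.#..#.
t=9: #.#..#..#..#.#..#..
t=10: .#..#..#..#.#..#..#
t=11: #..#..#..#.#..#..#.
t=12: ..#..#..#.#..#..#.#
t=13: .#..#..#.#..#..#.#.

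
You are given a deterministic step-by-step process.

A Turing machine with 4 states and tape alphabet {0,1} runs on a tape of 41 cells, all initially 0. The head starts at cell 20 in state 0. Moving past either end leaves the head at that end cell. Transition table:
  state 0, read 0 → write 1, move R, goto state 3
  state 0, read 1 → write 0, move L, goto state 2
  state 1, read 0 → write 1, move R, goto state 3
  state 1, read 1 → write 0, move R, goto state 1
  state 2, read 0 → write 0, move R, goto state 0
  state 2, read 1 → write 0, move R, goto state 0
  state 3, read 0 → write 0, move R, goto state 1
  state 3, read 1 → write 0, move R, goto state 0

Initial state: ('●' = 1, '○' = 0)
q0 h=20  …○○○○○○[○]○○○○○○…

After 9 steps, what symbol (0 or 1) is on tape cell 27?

0

gen 0: q0 h=20  …○○○○○○[○]○○○○○○…
gen 1: q3 h=21  …○○○○○●[○]○○○○○○…
gen 2: q1 h=22  …○○○○●○[○]○○○○○○…
gen 3: q3 h=23  …○○○●○●[○]○○○○○○…
gen 4: q1 h=24  …○○●○●○[○]○○○○○○…
gen 5: q3 h=25  …○●○●○●[○]○○○○○○…
gen 6: q1 h=26  …●○●○●○[○]○○○○○○…
gen 7: q3 h=27  …○●○●○●[○]○○○○○○…
gen 8: q1 h=28  …●○●○●○[○]○○○○○○…
gen 9: q3 h=29  …○●○●○●[○]○○○○○○…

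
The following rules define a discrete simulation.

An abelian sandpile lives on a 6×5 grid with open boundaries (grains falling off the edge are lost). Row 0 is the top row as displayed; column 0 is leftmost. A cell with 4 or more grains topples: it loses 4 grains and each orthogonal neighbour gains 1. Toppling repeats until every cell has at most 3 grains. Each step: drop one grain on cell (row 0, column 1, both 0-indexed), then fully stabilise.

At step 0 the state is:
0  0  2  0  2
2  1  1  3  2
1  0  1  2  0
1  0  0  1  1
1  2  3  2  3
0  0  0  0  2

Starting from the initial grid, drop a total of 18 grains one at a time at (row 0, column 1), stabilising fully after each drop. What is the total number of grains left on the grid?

k=0  0  0  2  0  2
2  1  1  3  2
1  0  1  2  0
1  0  0  1  1
1  2  3  2  3
0  0  0  0  2
k=1  0  1  2  0  2
2  1  1  3  2
1  0  1  2  0
1  0  0  1  1
1  2  3  2  3
0  0  0  0  2
k=2  0  2  2  0  2
2  1  1  3  2
1  0  1  2  0
1  0  0  1  1
1  2  3  2  3
0  0  0  0  2
k=3  0  3  2  0  2
2  1  1  3  2
1  0  1  2  0
1  0  0  1  1
1  2  3  2  3
0  0  0  0  2
k=4  1  0  3  0  2
2  2  1  3  2
1  0  1  2  0
1  0  0  1  1
1  2  3  2  3
0  0  0  0  2
k=5  1  1  3  0  2
2  2  1  3  2
1  0  1  2  0
1  0  0  1  1
1  2  3  2  3
0  0  0  0  2
k=6  1  2  3  0  2
2  2  1  3  2
1  0  1  2  0
1  0  0  1  1
1  2  3  2  3
0  0  0  0  2
k=7  1  3  3  0  2
2  2  1  3  2
1  0  1  2  0
1  0  0  1  1
1  2  3  2  3
0  0  0  0  2
k=8  2  1  0  1  2
2  3  2  3  2
1  0  1  2  0
1  0  0  1  1
1  2  3  2  3
0  0  0  0  2
k=9  2  2  0  1  2
2  3  2  3  2
1  0  1  2  0
1  0  0  1  1
1  2  3  2  3
0  0  0  0  2
k=10  2  3  0  1  2
2  3  2  3  2
1  0  1  2  0
1  0  0  1  1
1  2  3  2  3
0  0  0  0  2
k=11  3  1  1  1  2
3  0  3  3  2
1  1  1  2  0
1  0  0  1  1
1  2  3  2  3
0  0  0  0  2
k=12  3  2  1  1  2
3  0  3  3  2
1  1  1  2  0
1  0  0  1  1
1  2  3  2  3
0  0  0  0  2
k=13  3  3  1  1  2
3  0  3  3  2
1  1  1  2  0
1  0  0  1  1
1  2  3  2  3
0  0  0  0  2
k=14  1  1  2  1  2
0  2  3  3  2
2  1  1  2  0
1  0  0  1  1
1  2  3  2  3
0  0  0  0  2
k=15  1  2  2  1  2
0  2  3  3  2
2  1  1  2  0
1  0  0  1  1
1  2  3  2  3
0  0  0  0  2
k=16  1  3  2  1  2
0  2  3  3  2
2  1  1  2  0
1  0  0  1  1
1  2  3  2  3
0  0  0  0  2
k=17  2  0  3  1  2
0  3  3  3  2
2  1  1  2  0
1  0  0  1  1
1  2  3  2  3
0  0  0  0  2
k=18  2  1  3  1  2
0  3  3  3  2
2  1  1  2  0
1  0  0  1  1
1  2  3  2  3
0  0  0  0  2

42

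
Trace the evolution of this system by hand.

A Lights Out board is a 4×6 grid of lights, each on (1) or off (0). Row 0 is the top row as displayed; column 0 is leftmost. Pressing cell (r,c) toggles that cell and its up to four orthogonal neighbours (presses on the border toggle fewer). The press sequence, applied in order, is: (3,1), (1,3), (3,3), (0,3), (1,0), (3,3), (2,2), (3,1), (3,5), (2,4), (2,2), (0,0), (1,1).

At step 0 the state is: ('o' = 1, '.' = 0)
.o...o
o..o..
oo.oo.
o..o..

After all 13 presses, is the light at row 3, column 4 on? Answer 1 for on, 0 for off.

0) .o...o
o..o..
oo.oo.
o..o..
1) .o...o
o..o..
o..oo.
.ooo..
2) .o.o.o
o.o.o.
o...o.
.ooo..
3) .o.o.o
o.o.o.
o..oo.
.o..o.
4) .oo.oo
o.ooo.
o..oo.
.o..o.
5) ooo.oo
.oooo.
...oo.
.o..o.
6) ooo.oo
.oooo.
....o.
.ooo..
7) ooo.oo
.o.oo.
.oooo.
.o.o..
8) ooo.oo
.o.oo.
..ooo.
o.oo..
9) ooo.oo
.o.oo.
..oooo
o.oooo
10) ooo.oo
.o.o..
..o...
o.oo.o
11) ooo.oo
.ooo..
.o.o..
o..o.o
12) ..o.oo
oooo..
.o.o..
o..o.o
13) .oo.oo
...o..
...o..
o..o.o

0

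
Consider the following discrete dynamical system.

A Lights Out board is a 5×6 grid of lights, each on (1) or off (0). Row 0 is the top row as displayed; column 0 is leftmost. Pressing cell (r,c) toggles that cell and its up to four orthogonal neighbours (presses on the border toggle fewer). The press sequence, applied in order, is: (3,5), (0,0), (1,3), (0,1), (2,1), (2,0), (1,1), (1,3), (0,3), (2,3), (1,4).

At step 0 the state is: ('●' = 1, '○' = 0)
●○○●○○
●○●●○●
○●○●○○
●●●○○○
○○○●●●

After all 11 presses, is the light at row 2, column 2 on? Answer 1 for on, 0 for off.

0

step 0: ●○○●○○
●○●●○●
○●○●○○
●●●○○○
○○○●●●
step 1: ●○○●○○
●○●●○●
○●○●○●
●●●○●●
○○○●●○
step 2: ○●○●○○
○○●●○●
○●○●○●
●●●○●●
○○○●●○
step 3: ○●○○○○
○○○○●●
○●○○○●
●●●○●●
○○○●●○
step 4: ●○●○○○
○●○○●●
○●○○○●
●●●○●●
○○○●●○
step 5: ●○●○○○
○○○○●●
●○●○○●
●○●○●●
○○○●●○
step 6: ●○●○○○
●○○○●●
○●●○○●
○○●○●●
○○○●●○
step 7: ●●●○○○
○●●○●●
○○●○○●
○○●○●●
○○○●●○
step 8: ●●●●○○
○●○●○●
○○●●○●
○○●○●●
○○○●●○
step 9: ●●○○●○
○●○○○●
○○●●○●
○○●○●●
○○○●●○
step 10: ●●○○●○
○●○●○●
○○○○●●
○○●●●●
○○○●●○
step 11: ●●○○○○
○●○○●○
○○○○○●
○○●●●●
○○○●●○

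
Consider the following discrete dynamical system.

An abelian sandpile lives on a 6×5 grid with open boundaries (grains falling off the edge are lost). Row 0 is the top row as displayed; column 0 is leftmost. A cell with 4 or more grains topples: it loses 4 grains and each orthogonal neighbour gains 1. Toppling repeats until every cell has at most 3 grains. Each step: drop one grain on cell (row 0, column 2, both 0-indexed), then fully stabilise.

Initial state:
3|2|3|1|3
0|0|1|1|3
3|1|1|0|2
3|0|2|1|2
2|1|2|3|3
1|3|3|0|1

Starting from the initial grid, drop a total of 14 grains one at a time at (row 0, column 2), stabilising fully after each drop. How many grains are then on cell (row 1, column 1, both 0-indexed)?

gen 0: 3|2|3|1|3
0|0|1|1|3
3|1|1|0|2
3|0|2|1|2
2|1|2|3|3
1|3|3|0|1
gen 1: 3|3|0|2|3
0|0|2|1|3
3|1|1|0|2
3|0|2|1|2
2|1|2|3|3
1|3|3|0|1
gen 2: 3|3|1|2|3
0|0|2|1|3
3|1|1|0|2
3|0|2|1|2
2|1|2|3|3
1|3|3|0|1
gen 3: 3|3|2|2|3
0|0|2|1|3
3|1|1|0|2
3|0|2|1|2
2|1|2|3|3
1|3|3|0|1
gen 4: 3|3|3|2|3
0|0|2|1|3
3|1|1|0|2
3|0|2|1|2
2|1|2|3|3
1|3|3|0|1
gen 5: 0|1|1|3|3
1|1|3|1|3
3|1|1|0|2
3|0|2|1|2
2|1|2|3|3
1|3|3|0|1
gen 6: 0|1|2|3|3
1|1|3|1|3
3|1|1|0|2
3|0|2|1|2
2|1|2|3|3
1|3|3|0|1
gen 7: 0|1|3|3|3
1|1|3|1|3
3|1|1|0|2
3|0|2|1|2
2|1|2|3|3
1|3|3|0|1
gen 8: 0|2|2|2|1
1|2|1|0|1
3|1|2|1|3
3|0|2|1|2
2|1|2|3|3
1|3|3|0|1
gen 9: 0|2|3|2|1
1|2|1|0|1
3|1|2|1|3
3|0|2|1|2
2|1|2|3|3
1|3|3|0|1
gen 10: 0|3|0|3|1
1|2|2|0|1
3|1|2|1|3
3|0|2|1|2
2|1|2|3|3
1|3|3|0|1
gen 11: 0|3|1|3|1
1|2|2|0|1
3|1|2|1|3
3|0|2|1|2
2|1|2|3|3
1|3|3|0|1
gen 12: 0|3|2|3|1
1|2|2|0|1
3|1|2|1|3
3|0|2|1|2
2|1|2|3|3
1|3|3|0|1
gen 13: 0|3|3|3|1
1|2|2|0|1
3|1|2|1|3
3|0|2|1|2
2|1|2|3|3
1|3|3|0|1
gen 14: 1|0|2|0|2
1|3|3|1|1
3|1|2|1|3
3|0|2|1|2
2|1|2|3|3
1|3|3|0|1

3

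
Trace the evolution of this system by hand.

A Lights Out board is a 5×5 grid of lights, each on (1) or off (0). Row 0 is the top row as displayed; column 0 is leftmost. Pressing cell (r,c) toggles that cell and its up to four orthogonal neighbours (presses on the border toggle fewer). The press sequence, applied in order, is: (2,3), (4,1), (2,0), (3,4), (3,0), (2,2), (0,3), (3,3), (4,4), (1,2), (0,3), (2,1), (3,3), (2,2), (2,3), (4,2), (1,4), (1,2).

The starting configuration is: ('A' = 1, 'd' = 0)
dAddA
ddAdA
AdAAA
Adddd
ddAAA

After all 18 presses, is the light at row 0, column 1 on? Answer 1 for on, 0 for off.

[0] dAddA
ddAdA
AdAAA
Adddd
ddAAA
[1] dAddA
ddAAA
Adddd
AddAd
ddAAA
[2] dAddA
ddAAA
Adddd
AAdAd
AAdAA
[3] dAddA
AdAAA
dAddd
dAdAd
AAdAA
[4] dAddA
AdAAA
dAddA
dAddA
AAdAd
[5] dAddA
AdAAA
AAddA
AdddA
dAdAd
[6] dAddA
AddAA
AdAAA
AdAdA
dAdAd
[7] dAAAd
AdddA
AdAAA
AdAdA
dAdAd
[8] dAAAd
AdddA
AdAdA
AddAd
dAddd
[9] dAAAd
AdddA
AdAdA
AddAA
dAdAA
[10] dAdAd
AAAAA
AdddA
AddAA
dAdAA
[11] dAAdA
AAAdA
AdddA
AddAA
dAdAA
[12] dAAdA
AdAdA
dAAdA
AAdAA
dAdAA
[13] dAAdA
AdAdA
dAAAA
AAAdd
dAddA
[14] dAAdA
AdddA
ddddA
AAddd
dAddA
[15] dAAdA
AddAA
ddAAd
AAdAd
dAddA
[16] dAAdA
AddAA
ddAAd
AAAAd
ddAAA
[17] dAAdd
Adddd
ddAAA
AAAAd
ddAAA
[18] dAddd
AAAAd
dddAA
AAAAd
ddAAA

1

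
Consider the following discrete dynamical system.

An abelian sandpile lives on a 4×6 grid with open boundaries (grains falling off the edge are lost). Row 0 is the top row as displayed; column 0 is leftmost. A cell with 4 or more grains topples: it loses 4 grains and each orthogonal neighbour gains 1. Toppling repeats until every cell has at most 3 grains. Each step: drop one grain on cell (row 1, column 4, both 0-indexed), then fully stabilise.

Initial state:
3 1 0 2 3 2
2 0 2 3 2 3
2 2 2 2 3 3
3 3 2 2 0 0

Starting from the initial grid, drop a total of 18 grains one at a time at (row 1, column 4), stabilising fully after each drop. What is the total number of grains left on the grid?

43

t=0: 3 1 0 2 3 2
2 0 2 3 2 3
2 2 2 2 3 3
3 3 2 2 0 0
t=1: 3 1 0 2 3 2
2 0 2 3 3 3
2 2 2 2 3 3
3 3 2 2 0 0
t=2: 3 1 1 0 3 0
2 0 3 3 0 3
2 2 3 0 3 1
3 3 2 3 1 1
t=3: 3 1 1 0 3 0
2 0 3 3 1 3
2 2 3 0 3 1
3 3 2 3 1 1
t=4: 3 1 1 0 3 0
2 0 3 3 2 3
2 2 3 0 3 1
3 3 2 3 1 1
t=5: 3 1 1 0 3 0
2 0 3 3 3 3
2 2 3 0 3 1
3 3 2 3 1 1
t=6: 3 1 2 2 1 2
2 1 1 2 0 1
2 3 0 3 1 3
3 3 3 3 2 1
t=7: 3 1 2 2 1 2
2 1 1 2 1 1
2 3 0 3 1 3
3 3 3 3 2 1
t=8: 3 1 2 2 1 2
2 1 1 2 2 1
2 3 0 3 1 3
3 3 3 3 2 1
t=9: 3 1 2 2 1 2
2 1 1 2 3 1
2 3 0 3 1 3
3 3 3 3 2 1
t=10: 3 1 2 2 2 2
2 1 1 3 0 2
2 3 0 3 2 3
3 3 3 3 2 1
t=11: 3 1 2 2 2 2
2 1 1 3 1 2
2 3 0 3 2 3
3 3 3 3 2 1
t=12: 3 1 2 2 2 2
2 1 1 3 2 2
2 3 0 3 2 3
3 3 3 3 2 1
t=13: 3 1 2 2 2 2
2 1 1 3 3 2
2 3 0 3 2 3
3 3 3 3 2 1
t=14: 3 1 2 3 3 3
3 2 2 1 3 0
0 1 3 2 2 1
1 2 1 2 0 3
t=15: 3 1 3 0 2 0
3 2 2 3 1 2
0 1 3 2 3 1
1 2 1 2 0 3
t=16: 3 1 3 0 2 0
3 2 2 3 2 2
0 1 3 2 3 1
1 2 1 2 0 3
t=17: 3 1 3 0 2 0
3 2 2 3 3 2
0 1 3 2 3 1
1 2 1 2 0 3
t=18: 3 2 0 2 3 0
3 3 1 2 2 3
0 2 1 1 1 2
1 2 2 3 1 3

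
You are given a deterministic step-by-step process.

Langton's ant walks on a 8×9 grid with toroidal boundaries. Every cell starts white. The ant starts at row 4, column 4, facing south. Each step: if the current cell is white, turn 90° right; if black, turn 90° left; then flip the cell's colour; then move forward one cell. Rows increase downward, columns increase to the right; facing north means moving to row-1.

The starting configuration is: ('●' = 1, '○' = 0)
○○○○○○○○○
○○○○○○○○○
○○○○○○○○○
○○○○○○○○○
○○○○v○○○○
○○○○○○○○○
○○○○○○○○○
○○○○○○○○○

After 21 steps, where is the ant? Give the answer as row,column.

2,7

[0] ○○○○○○○○○
○○○○○○○○○
○○○○○○○○○
○○○○○○○○○
○○○○v○○○○
○○○○○○○○○
○○○○○○○○○
○○○○○○○○○
[1] ○○○○○○○○○
○○○○○○○○○
○○○○○○○○○
○○○○○○○○○
○○○<●○○○○
○○○○○○○○○
○○○○○○○○○
○○○○○○○○○
[2] ○○○○○○○○○
○○○○○○○○○
○○○○○○○○○
○○○^○○○○○
○○○●●○○○○
○○○○○○○○○
○○○○○○○○○
○○○○○○○○○
[3] ○○○○○○○○○
○○○○○○○○○
○○○○○○○○○
○○○●>○○○○
○○○●●○○○○
○○○○○○○○○
○○○○○○○○○
○○○○○○○○○
[4] ○○○○○○○○○
○○○○○○○○○
○○○○○○○○○
○○○●●○○○○
○○○●v○○○○
○○○○○○○○○
○○○○○○○○○
○○○○○○○○○
[5] ○○○○○○○○○
○○○○○○○○○
○○○○○○○○○
○○○●●○○○○
○○○●○>○○○
○○○○○○○○○
○○○○○○○○○
○○○○○○○○○
[6] ○○○○○○○○○
○○○○○○○○○
○○○○○○○○○
○○○●●○○○○
○○○●○●○○○
○○○○○v○○○
○○○○○○○○○
○○○○○○○○○
[7] ○○○○○○○○○
○○○○○○○○○
○○○○○○○○○
○○○●●○○○○
○○○●○●○○○
○○○○<●○○○
○○○○○○○○○
○○○○○○○○○
[8] ○○○○○○○○○
○○○○○○○○○
○○○○○○○○○
○○○●●○○○○
○○○●^●○○○
○○○○●●○○○
○○○○○○○○○
○○○○○○○○○
[9] ○○○○○○○○○
○○○○○○○○○
○○○○○○○○○
○○○●●○○○○
○○○●●>○○○
○○○○●●○○○
○○○○○○○○○
○○○○○○○○○
[10] ○○○○○○○○○
○○○○○○○○○
○○○○○○○○○
○○○●●^○○○
○○○●●○○○○
○○○○●●○○○
○○○○○○○○○
○○○○○○○○○
[11] ○○○○○○○○○
○○○○○○○○○
○○○○○○○○○
○○○●●●>○○
○○○●●○○○○
○○○○●●○○○
○○○○○○○○○
○○○○○○○○○
[12] ○○○○○○○○○
○○○○○○○○○
○○○○○○○○○
○○○●●●●○○
○○○●●○v○○
○○○○●●○○○
○○○○○○○○○
○○○○○○○○○
[13] ○○○○○○○○○
○○○○○○○○○
○○○○○○○○○
○○○●●●●○○
○○○●●<●○○
○○○○●●○○○
○○○○○○○○○
○○○○○○○○○
[14] ○○○○○○○○○
○○○○○○○○○
○○○○○○○○○
○○○●●^●○○
○○○●●●●○○
○○○○●●○○○
○○○○○○○○○
○○○○○○○○○
[15] ○○○○○○○○○
○○○○○○○○○
○○○○○○○○○
○○○●<○●○○
○○○●●●●○○
○○○○●●○○○
○○○○○○○○○
○○○○○○○○○
[16] ○○○○○○○○○
○○○○○○○○○
○○○○○○○○○
○○○●○○●○○
○○○●v●●○○
○○○○●●○○○
○○○○○○○○○
○○○○○○○○○
[17] ○○○○○○○○○
○○○○○○○○○
○○○○○○○○○
○○○●○○●○○
○○○●○>●○○
○○○○●●○○○
○○○○○○○○○
○○○○○○○○○
[18] ○○○○○○○○○
○○○○○○○○○
○○○○○○○○○
○○○●○^●○○
○○○●○○●○○
○○○○●●○○○
○○○○○○○○○
○○○○○○○○○
[19] ○○○○○○○○○
○○○○○○○○○
○○○○○○○○○
○○○●○●>○○
○○○●○○●○○
○○○○●●○○○
○○○○○○○○○
○○○○○○○○○
[20] ○○○○○○○○○
○○○○○○○○○
○○○○○○^○○
○○○●○●○○○
○○○●○○●○○
○○○○●●○○○
○○○○○○○○○
○○○○○○○○○
[21] ○○○○○○○○○
○○○○○○○○○
○○○○○○●>○
○○○●○●○○○
○○○●○○●○○
○○○○●●○○○
○○○○○○○○○
○○○○○○○○○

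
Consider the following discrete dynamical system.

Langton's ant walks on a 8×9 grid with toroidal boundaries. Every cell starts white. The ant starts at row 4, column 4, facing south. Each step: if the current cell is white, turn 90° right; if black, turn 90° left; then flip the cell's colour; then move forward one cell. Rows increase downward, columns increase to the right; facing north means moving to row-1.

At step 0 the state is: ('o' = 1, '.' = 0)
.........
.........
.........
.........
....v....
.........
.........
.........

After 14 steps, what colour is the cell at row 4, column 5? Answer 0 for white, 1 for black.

gen 0: .........
.........
.........
.........
....v....
.........
.........
.........
gen 1: .........
.........
.........
.........
...<o....
.........
.........
.........
gen 2: .........
.........
.........
...^.....
...oo....
.........
.........
.........
gen 3: .........
.........
.........
...o>....
...oo....
.........
.........
.........
gen 4: .........
.........
.........
...oo....
...ov....
.........
.........
.........
gen 5: .........
.........
.........
...oo....
...o.>...
.........
.........
.........
gen 6: .........
.........
.........
...oo....
...o.o...
.....v...
.........
.........
gen 7: .........
.........
.........
...oo....
...o.o...
....<o...
.........
.........
gen 8: .........
.........
.........
...oo....
...o^o...
....oo...
.........
.........
gen 9: .........
.........
.........
...oo....
...oo>...
....oo...
.........
.........
gen 10: .........
.........
.........
...oo^...
...oo....
....oo...
.........
.........
gen 11: .........
.........
.........
...ooo>..
...oo....
....oo...
.........
.........
gen 12: .........
.........
.........
...oooo..
...oo.v..
....oo...
.........
.........
gen 13: .........
.........
.........
...oooo..
...oo<o..
....oo...
.........
.........
gen 14: .........
.........
.........
...oo^o..
...oooo..
....oo...
.........
.........

1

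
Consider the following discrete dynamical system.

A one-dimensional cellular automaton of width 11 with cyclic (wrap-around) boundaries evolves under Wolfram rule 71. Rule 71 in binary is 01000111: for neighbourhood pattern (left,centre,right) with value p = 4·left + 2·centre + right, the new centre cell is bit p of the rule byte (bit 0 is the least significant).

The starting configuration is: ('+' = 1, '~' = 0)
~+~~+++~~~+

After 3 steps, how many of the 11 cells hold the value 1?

gen 0: ~+~~+++~~~+
gen 1: ~+~+~~+~+++
gen 2: ~+~+~++~~~+
gen 3: ~+~+~~+~+++

6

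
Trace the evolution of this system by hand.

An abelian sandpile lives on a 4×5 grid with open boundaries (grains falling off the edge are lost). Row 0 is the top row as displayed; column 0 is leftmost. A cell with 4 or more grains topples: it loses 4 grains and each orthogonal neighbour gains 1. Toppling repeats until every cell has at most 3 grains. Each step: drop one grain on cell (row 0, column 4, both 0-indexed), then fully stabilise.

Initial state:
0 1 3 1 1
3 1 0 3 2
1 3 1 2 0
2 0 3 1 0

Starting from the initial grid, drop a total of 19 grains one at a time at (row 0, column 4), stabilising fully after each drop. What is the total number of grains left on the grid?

30

gen 0: 0 1 3 1 1
3 1 0 3 2
1 3 1 2 0
2 0 3 1 0
gen 1: 0 1 3 1 2
3 1 0 3 2
1 3 1 2 0
2 0 3 1 0
gen 2: 0 1 3 1 3
3 1 0 3 2
1 3 1 2 0
2 0 3 1 0
gen 3: 0 1 3 2 0
3 1 0 3 3
1 3 1 2 0
2 0 3 1 0
gen 4: 0 1 3 2 1
3 1 0 3 3
1 3 1 2 0
2 0 3 1 0
gen 5: 0 1 3 2 2
3 1 0 3 3
1 3 1 2 0
2 0 3 1 0
gen 6: 0 1 3 2 3
3 1 0 3 3
1 3 1 2 0
2 0 3 1 0
gen 7: 0 2 0 1 2
3 1 2 1 1
1 3 1 3 1
2 0 3 1 0
gen 8: 0 2 0 1 3
3 1 2 1 1
1 3 1 3 1
2 0 3 1 0
gen 9: 0 2 0 2 0
3 1 2 1 2
1 3 1 3 1
2 0 3 1 0
gen 10: 0 2 0 2 1
3 1 2 1 2
1 3 1 3 1
2 0 3 1 0
gen 11: 0 2 0 2 2
3 1 2 1 2
1 3 1 3 1
2 0 3 1 0
gen 12: 0 2 0 2 3
3 1 2 1 2
1 3 1 3 1
2 0 3 1 0
gen 13: 0 2 0 3 0
3 1 2 1 3
1 3 1 3 1
2 0 3 1 0
gen 14: 0 2 0 3 1
3 1 2 1 3
1 3 1 3 1
2 0 3 1 0
gen 15: 0 2 0 3 2
3 1 2 1 3
1 3 1 3 1
2 0 3 1 0
gen 16: 0 2 0 3 3
3 1 2 1 3
1 3 1 3 1
2 0 3 1 0
gen 17: 0 2 1 0 2
3 1 2 3 0
1 3 1 3 2
2 0 3 1 0
gen 18: 0 2 1 0 3
3 1 2 3 0
1 3 1 3 2
2 0 3 1 0
gen 19: 0 2 1 1 0
3 1 2 3 1
1 3 1 3 2
2 0 3 1 0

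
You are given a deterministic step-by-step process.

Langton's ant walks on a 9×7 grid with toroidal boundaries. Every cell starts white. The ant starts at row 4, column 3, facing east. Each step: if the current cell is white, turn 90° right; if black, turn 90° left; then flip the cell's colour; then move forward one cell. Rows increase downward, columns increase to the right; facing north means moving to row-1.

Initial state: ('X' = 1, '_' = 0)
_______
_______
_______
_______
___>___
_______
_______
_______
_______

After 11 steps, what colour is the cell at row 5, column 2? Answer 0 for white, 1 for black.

k=0  _______
_______
_______
_______
___>___
_______
_______
_______
_______
k=1  _______
_______
_______
_______
___X___
___v___
_______
_______
_______
k=2  _______
_______
_______
_______
___X___
__<X___
_______
_______
_______
k=3  _______
_______
_______
_______
__^X___
__XX___
_______
_______
_______
k=4  _______
_______
_______
_______
__X>___
__XX___
_______
_______
_______
k=5  _______
_______
_______
___^___
__X____
__XX___
_______
_______
_______
k=6  _______
_______
_______
___X>__
__X____
__XX___
_______
_______
_______
k=7  _______
_______
_______
___XX__
__X_v__
__XX___
_______
_______
_______
k=8  _______
_______
_______
___XX__
__X<X__
__XX___
_______
_______
_______
k=9  _______
_______
_______
___^X__
__XXX__
__XX___
_______
_______
_______
k=10  _______
_______
_______
__<_X__
__XXX__
__XX___
_______
_______
_______
k=11  _______
_______
__^____
__X_X__
__XXX__
__XX___
_______
_______
_______

1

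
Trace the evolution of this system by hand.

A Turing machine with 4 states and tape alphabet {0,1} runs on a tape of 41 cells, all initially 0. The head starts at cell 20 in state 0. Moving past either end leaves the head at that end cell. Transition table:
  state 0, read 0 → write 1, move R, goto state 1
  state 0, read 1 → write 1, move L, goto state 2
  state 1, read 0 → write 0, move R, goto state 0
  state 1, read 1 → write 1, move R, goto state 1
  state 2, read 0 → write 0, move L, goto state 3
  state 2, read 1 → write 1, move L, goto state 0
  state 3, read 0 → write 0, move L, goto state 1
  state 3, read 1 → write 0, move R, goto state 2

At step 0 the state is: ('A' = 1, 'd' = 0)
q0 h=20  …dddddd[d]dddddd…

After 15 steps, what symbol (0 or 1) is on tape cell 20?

gen 0: q0 h=20  …dddddd[d]dddddd…
gen 1: q1 h=21  …dddddA[d]dddddd…
gen 2: q0 h=22  …ddddAd[d]dddddd…
gen 3: q1 h=23  …dddAdA[d]dddddd…
gen 4: q0 h=24  …ddAdAd[d]dddddd…
gen 5: q1 h=25  …dAdAdA[d]dddddd…
gen 6: q0 h=26  …AdAdAd[d]dddddd…
gen 7: q1 h=27  …dAdAdA[d]dddddd…
gen 8: q0 h=28  …AdAdAd[d]dddddd…
gen 9: q1 h=29  …dAdAdA[d]dddddd…
gen 10: q0 h=30  …AdAdAd[d]dddddd…
gen 11: q1 h=31  …dAdAdA[d]dddddd…
gen 12: q0 h=32  …AdAdAd[d]dddddd…
gen 13: q1 h=33  …dAdAdA[d]dddddd…
gen 14: q0 h=34  …AdAdAd[d]dddddd|
gen 15: q1 h=35  …dAdAdA[d]ddddd|

1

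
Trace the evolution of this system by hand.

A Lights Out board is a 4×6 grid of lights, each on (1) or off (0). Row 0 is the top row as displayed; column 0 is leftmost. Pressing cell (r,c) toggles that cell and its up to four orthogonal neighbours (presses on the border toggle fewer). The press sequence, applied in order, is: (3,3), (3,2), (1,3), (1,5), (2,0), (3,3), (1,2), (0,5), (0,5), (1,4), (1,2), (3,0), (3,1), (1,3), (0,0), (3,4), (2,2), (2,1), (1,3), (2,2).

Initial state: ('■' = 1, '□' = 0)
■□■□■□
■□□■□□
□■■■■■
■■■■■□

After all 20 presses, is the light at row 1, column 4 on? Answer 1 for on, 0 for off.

1

t=0: ■□■□■□
■□□■□□
□■■■■■
■■■■■□
t=1: ■□■□■□
■□□■□□
□■■□■■
■■□□□□
t=2: ■□■□■□
■□□■□□
□■□□■■
■□■■□□
t=3: ■□■■■□
■□■□■□
□■□■■■
■□■■□□
t=4: ■□■■■■
■□■□□■
□■□■■□
■□■■□□
t=5: ■□■■■■
□□■□□■
■□□■■□
□□■■□□
t=6: ■□■■■■
□□■□□■
■□□□■□
□□□□■□
t=7: ■□□■■■
□■□■□■
■□■□■□
□□□□■□
t=8: ■□□■□□
□■□■□□
■□■□■□
□□□□■□
t=9: ■□□■■■
□■□■□■
■□■□■□
□□□□■□
t=10: ■□□■□■
□■□□■□
■□■□□□
□□□□■□
t=11: ■□■■□■
□□■■■□
■□□□□□
□□□□■□
t=12: ■□■■□■
□□■■■□
□□□□□□
■■□□■□
t=13: ■□■■□■
□□■■■□
□■□□□□
□□■□■□
t=14: ■□■□□■
□□□□□□
□■□■□□
□□■□■□
t=15: □■■□□■
■□□□□□
□■□■□□
□□■□■□
t=16: □■■□□■
■□□□□□
□■□■■□
□□■■□■
t=17: □■■□□■
■□■□□□
□□■□■□
□□□■□■
t=18: □■■□□■
■■■□□□
■■□□■□
□■□■□■
t=19: □■■■□■
■■□■■□
■■□■■□
□■□■□■
t=20: □■■■□■
■■■■■□
■□■□■□
□■■■□■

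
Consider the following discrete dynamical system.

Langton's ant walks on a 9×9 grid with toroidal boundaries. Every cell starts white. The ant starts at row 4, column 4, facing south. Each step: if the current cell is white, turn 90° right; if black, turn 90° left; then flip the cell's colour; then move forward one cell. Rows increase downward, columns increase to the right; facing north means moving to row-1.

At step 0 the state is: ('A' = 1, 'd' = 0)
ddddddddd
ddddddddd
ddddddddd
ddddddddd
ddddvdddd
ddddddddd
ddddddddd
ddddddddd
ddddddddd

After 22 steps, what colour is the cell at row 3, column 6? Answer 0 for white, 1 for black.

k=0  ddddddddd
ddddddddd
ddddddddd
ddddddddd
ddddvdddd
ddddddddd
ddddddddd
ddddddddd
ddddddddd
k=1  ddddddddd
ddddddddd
ddddddddd
ddddddddd
ddd<Adddd
ddddddddd
ddddddddd
ddddddddd
ddddddddd
k=2  ddddddddd
ddddddddd
ddddddddd
ddd^ddddd
dddAAdddd
ddddddddd
ddddddddd
ddddddddd
ddddddddd
k=3  ddddddddd
ddddddddd
ddddddddd
dddA>dddd
dddAAdddd
ddddddddd
ddddddddd
ddddddddd
ddddddddd
k=4  ddddddddd
ddddddddd
ddddddddd
dddAAdddd
dddAvdddd
ddddddddd
ddddddddd
ddddddddd
ddddddddd
k=5  ddddddddd
ddddddddd
ddddddddd
dddAAdddd
dddAd>ddd
ddddddddd
ddddddddd
ddddddddd
ddddddddd
k=6  ddddddddd
ddddddddd
ddddddddd
dddAAdddd
dddAdAddd
dddddvddd
ddddddddd
ddddddddd
ddddddddd
k=7  ddddddddd
ddddddddd
ddddddddd
dddAAdddd
dddAdAddd
dddd<Addd
ddddddddd
ddddddddd
ddddddddd
k=8  ddddddddd
ddddddddd
ddddddddd
dddAAdddd
dddA^Addd
ddddAAddd
ddddddddd
ddddddddd
ddddddddd
k=9  ddddddddd
ddddddddd
ddddddddd
dddAAdddd
dddAA>ddd
ddddAAddd
ddddddddd
ddddddddd
ddddddddd
k=10  ddddddddd
ddddddddd
ddddddddd
dddAA^ddd
dddAAdddd
ddddAAddd
ddddddddd
ddddddddd
ddddddddd
k=11  ddddddddd
ddddddddd
ddddddddd
dddAAA>dd
dddAAdddd
ddddAAddd
ddddddddd
ddddddddd
ddddddddd
k=12  ddddddddd
ddddddddd
ddddddddd
dddAAAAdd
dddAAdvdd
ddddAAddd
ddddddddd
ddddddddd
ddddddddd
k=13  ddddddddd
ddddddddd
ddddddddd
dddAAAAdd
dddAA<Add
ddddAAddd
ddddddddd
ddddddddd
ddddddddd
k=14  ddddddddd
ddddddddd
ddddddddd
dddAA^Add
dddAAAAdd
ddddAAddd
ddddddddd
ddddddddd
ddddddddd
k=15  ddddddddd
ddddddddd
ddddddddd
dddA<dAdd
dddAAAAdd
ddddAAddd
ddddddddd
ddddddddd
ddddddddd
k=16  ddddddddd
ddddddddd
ddddddddd
dddAddAdd
dddAvAAdd
ddddAAddd
ddddddddd
ddddddddd
ddddddddd
k=17  ddddddddd
ddddddddd
ddddddddd
dddAddAdd
dddAd>Add
ddddAAddd
ddddddddd
ddddddddd
ddddddddd
k=18  ddddddddd
ddddddddd
ddddddddd
dddAd^Add
dddAddAdd
ddddAAddd
ddddddddd
ddddddddd
ddddddddd
k=19  ddddddddd
ddddddddd
ddddddddd
dddAdA>dd
dddAddAdd
ddddAAddd
ddddddddd
ddddddddd
ddddddddd
k=20  ddddddddd
ddddddddd
dddddd^dd
dddAdAddd
dddAddAdd
ddddAAddd
ddddddddd
ddddddddd
ddddddddd
k=21  ddddddddd
ddddddddd
ddddddA>d
dddAdAddd
dddAddAdd
ddddAAddd
ddddddddd
ddddddddd
ddddddddd
k=22  ddddddddd
ddddddddd
ddddddAAd
dddAdAdvd
dddAddAdd
ddddAAddd
ddddddddd
ddddddddd
ddddddddd

0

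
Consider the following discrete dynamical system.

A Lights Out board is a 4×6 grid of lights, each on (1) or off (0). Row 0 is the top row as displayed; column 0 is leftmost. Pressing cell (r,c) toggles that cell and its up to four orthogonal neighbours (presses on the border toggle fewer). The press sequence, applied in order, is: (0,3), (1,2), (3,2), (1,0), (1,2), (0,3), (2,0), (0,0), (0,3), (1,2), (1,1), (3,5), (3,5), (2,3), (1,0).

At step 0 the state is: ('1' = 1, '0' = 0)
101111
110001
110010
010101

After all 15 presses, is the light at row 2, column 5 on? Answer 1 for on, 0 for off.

0) 101111
110001
110010
010101
1) 100001
110101
110010
010101
2) 101001
101001
111010
010101
3) 101001
101001
110010
001001
4) 001001
011001
010010
001001
5) 000001
000101
011010
001001
6) 001111
000001
011010
001001
7) 001111
100001
101010
101001
8) 111111
000001
101010
101001
9) 110001
000101
101010
101001
10) 111001
011001
100010
101001
11) 101001
100001
110010
101001
12) 101001
100001
110011
101010
13) 101001
100001
110010
101001
14) 101001
100101
111100
101101
15) 001001
010101
011100
101101

0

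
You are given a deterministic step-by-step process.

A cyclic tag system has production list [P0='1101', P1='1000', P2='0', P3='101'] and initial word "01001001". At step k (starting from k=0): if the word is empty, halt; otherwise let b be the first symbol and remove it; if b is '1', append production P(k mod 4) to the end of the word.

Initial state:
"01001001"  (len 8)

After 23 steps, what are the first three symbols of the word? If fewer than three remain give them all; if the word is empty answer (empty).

110

t=0: "01001001"  (len 8)
t=1: "1001001"  (len 7)
t=2: "0010011000"  (len 10)
t=3: "010011000"  (len 9)
t=4: "10011000"  (len 8)
t=5: "00110001101"  (len 11)
t=6: "0110001101"  (len 10)
t=7: "110001101"  (len 9)
t=8: "10001101101"  (len 11)
t=9: "00011011011101"  (len 14)
t=10: "0011011011101"  (len 13)
t=11: "011011011101"  (len 12)
t=12: "11011011101"  (len 11)
t=13: "10110111011101"  (len 14)
t=14: "01101110111011000"  (len 17)
t=15: "1101110111011000"  (len 16)
t=16: "101110111011000101"  (len 18)
t=17: "011101110110001011101"  (len 21)
t=18: "11101110110001011101"  (len 20)
t=19: "11011101100010111010"  (len 20)
t=20: "1011101100010111010101"  (len 22)
t=21: "0111011000101110101011101"  (len 25)
t=22: "111011000101110101011101"  (len 24)
t=23: "110110001011101010111010"  (len 24)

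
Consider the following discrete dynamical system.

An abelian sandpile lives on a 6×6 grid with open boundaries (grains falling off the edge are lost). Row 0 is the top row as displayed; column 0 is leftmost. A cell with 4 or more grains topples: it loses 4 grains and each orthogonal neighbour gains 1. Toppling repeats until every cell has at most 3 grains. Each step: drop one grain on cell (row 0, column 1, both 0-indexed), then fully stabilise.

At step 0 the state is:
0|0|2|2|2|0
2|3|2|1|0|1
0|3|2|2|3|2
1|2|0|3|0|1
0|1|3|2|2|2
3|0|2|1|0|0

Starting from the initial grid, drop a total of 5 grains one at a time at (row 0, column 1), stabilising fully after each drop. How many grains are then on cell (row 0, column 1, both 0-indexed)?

[0] 0|0|2|2|2|0
2|3|2|1|0|1
0|3|2|2|3|2
1|2|0|3|0|1
0|1|3|2|2|2
3|0|2|1|0|0
[1] 0|1|2|2|2|0
2|3|2|1|0|1
0|3|2|2|3|2
1|2|0|3|0|1
0|1|3|2|2|2
3|0|2|1|0|0
[2] 0|2|2|2|2|0
2|3|2|1|0|1
0|3|2|2|3|2
1|2|0|3|0|1
0|1|3|2|2|2
3|0|2|1|0|0
[3] 0|3|2|2|2|0
2|3|2|1|0|1
0|3|2|2|3|2
1|2|0|3|0|1
0|1|3|2|2|2
3|0|2|1|0|0
[4] 1|1|3|2|2|0
3|1|3|1|0|1
1|0|3|2|3|2
1|3|0|3|0|1
0|1|3|2|2|2
3|0|2|1|0|0
[5] 1|2|3|2|2|0
3|1|3|1|0|1
1|0|3|2|3|2
1|3|0|3|0|1
0|1|3|2|2|2
3|0|2|1|0|0

2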